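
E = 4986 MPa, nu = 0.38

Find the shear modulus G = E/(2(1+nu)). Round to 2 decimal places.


G = 4986 / (2 * 1.38)
= 1806.52 MPa

1806.52


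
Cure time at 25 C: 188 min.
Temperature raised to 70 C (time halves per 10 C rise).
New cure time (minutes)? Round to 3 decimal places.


Acceleration factor = 2^(45/10) = 22.6274
New time = 188 / 22.6274 = 8.309 min

8.309


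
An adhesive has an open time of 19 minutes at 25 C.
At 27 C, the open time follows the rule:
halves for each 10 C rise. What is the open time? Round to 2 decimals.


Factor = 2^((27-25)/10) = 1.1487
Open time = 19 / 1.1487 = 16.54 min

16.54


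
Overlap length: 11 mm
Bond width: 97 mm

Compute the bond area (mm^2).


Bond area = 11 * 97 = 1067 mm^2

1067


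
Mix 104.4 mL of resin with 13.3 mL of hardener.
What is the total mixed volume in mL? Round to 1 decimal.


Total = 104.4 + 13.3 = 117.7 mL

117.7


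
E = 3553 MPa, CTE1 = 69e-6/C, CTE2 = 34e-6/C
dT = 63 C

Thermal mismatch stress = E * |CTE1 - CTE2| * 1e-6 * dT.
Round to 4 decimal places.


= 3553 * 35e-6 * 63
= 7.8344 MPa

7.8344


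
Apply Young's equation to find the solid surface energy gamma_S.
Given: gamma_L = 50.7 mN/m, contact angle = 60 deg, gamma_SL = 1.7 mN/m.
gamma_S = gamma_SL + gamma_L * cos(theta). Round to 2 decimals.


theta_rad = 60 * pi/180 = 1.047198
gamma_S = 1.7 + 50.7 * cos(1.047198)
= 27.05 mN/m

27.05


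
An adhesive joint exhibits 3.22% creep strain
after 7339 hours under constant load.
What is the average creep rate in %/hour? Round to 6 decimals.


Creep rate = strain / time
= 3.22 / 7339
= 0.000439 %/h

0.000439


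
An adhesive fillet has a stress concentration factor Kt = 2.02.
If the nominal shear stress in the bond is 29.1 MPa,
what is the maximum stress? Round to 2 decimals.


Max stress = 29.1 * 2.02 = 58.78 MPa

58.78


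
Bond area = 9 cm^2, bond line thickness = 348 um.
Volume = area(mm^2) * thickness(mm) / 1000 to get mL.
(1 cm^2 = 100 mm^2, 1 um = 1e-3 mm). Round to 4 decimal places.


area_mm2 = 9 * 100 = 900
blt_mm = 348 * 1e-3 = 0.348
vol_mm3 = 900 * 0.348 = 313.2
vol_mL = 313.2 / 1000 = 0.3132 mL

0.3132


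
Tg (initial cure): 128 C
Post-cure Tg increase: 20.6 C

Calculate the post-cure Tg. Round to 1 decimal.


Post-cure Tg = 128 + 20.6 = 148.6 C

148.6


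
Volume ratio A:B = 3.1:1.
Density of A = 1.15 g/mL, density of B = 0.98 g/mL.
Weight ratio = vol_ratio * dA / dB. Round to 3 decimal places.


Wt ratio = 3.1 * 1.15 / 0.98
= 3.638

3.638


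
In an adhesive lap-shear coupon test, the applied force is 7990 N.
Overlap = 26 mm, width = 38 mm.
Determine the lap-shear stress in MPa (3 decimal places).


stress = F / (overlap * width)
= 7990 / (26 * 38)
= 8.087 MPa

8.087


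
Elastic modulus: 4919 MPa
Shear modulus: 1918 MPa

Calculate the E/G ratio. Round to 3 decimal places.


E / G = 4919 / 1918 = 2.565

2.565


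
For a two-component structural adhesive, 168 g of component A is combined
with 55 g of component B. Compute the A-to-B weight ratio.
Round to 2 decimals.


Weight ratio A:B = 168 / 55
= 3.05

3.05


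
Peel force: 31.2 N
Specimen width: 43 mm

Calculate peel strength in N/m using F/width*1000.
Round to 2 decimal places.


Peel strength = 31.2 / 43 * 1000 = 725.58 N/m

725.58


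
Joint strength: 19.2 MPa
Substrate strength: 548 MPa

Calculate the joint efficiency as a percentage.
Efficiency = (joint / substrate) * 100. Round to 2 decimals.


Efficiency = (19.2 / 548) * 100 = 3.50%

3.50


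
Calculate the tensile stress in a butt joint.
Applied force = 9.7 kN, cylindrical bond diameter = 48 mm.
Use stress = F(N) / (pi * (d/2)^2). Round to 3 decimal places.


A = pi * 24.0^2 = 1809.5574 mm^2
sigma = 9700.0 / 1809.5574 = 5.360 MPa

5.360


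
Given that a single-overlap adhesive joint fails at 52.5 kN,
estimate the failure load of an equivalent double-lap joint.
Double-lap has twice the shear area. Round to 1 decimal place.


Double-lap factor = 2
Expected load = 52.5 * 2 = 105.0 kN

105.0


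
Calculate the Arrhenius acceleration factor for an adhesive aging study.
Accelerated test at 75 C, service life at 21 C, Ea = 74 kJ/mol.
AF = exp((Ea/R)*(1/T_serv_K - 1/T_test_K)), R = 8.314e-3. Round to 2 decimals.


T_test = 348.15 K, T_serv = 294.15 K
Ea/R = 74 / 0.008314 = 8900.65
AF = exp(8900.65 * (1/294.15 - 1/348.15))
= 109.22

109.22


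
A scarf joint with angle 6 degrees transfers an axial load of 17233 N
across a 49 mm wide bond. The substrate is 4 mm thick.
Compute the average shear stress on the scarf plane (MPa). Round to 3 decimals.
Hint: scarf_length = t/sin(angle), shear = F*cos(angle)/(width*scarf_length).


scarf_length = 4 / sin(6 deg) = 38.2671 mm
cos(6 deg) = 0.994522
shear stress = 17233 * 0.994522 / (49 * 38.2671)
= 9.140 MPa

9.140


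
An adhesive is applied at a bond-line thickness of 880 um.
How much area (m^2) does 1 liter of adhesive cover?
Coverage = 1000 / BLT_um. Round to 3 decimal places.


Coverage = 1000 / 880 = 1.136 m^2

1.136


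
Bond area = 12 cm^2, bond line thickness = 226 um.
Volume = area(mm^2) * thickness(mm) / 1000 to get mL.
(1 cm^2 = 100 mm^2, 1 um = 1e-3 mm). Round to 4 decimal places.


area_mm2 = 12 * 100 = 1200
blt_mm = 226 * 1e-3 = 0.226
vol_mm3 = 1200 * 0.226 = 271.2
vol_mL = 271.2 / 1000 = 0.2712 mL

0.2712


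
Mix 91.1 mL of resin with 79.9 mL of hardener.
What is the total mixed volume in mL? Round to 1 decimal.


Total = 91.1 + 79.9 = 171.0 mL

171.0


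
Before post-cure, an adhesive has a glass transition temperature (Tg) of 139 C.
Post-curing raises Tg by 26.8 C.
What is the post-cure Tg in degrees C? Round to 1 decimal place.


Tg_post = Tg_base + delta_Tg
= 139 + 26.8
= 165.8 C

165.8


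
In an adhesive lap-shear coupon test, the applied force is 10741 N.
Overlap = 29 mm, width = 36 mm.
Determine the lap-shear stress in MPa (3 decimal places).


stress = F / (overlap * width)
= 10741 / (29 * 36)
= 10.288 MPa

10.288


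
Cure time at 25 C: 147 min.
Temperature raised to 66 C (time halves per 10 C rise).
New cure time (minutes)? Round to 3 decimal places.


Acceleration factor = 2^(41/10) = 17.1484
New time = 147 / 17.1484 = 8.572 min

8.572


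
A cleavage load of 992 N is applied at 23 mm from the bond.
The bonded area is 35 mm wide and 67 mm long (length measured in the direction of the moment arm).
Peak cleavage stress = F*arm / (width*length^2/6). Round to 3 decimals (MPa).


Moment = 992 * 23 = 22816 N*mm
Section modulus = 35 * 4489 / 6 = 157115 / 6 mm^3
Stress = 22816 / (157115 / 6) = 136896 / 157115
= 0.871 MPa

0.871


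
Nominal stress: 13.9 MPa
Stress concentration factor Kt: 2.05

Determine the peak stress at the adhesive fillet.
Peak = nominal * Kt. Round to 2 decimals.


Peak stress = 13.9 * 2.05
= 28.50 MPa

28.50


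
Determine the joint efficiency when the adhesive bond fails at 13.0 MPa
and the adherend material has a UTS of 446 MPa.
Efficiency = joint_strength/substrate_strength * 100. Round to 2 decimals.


Joint efficiency = 13.0 / 446 * 100
= 2.91%

2.91


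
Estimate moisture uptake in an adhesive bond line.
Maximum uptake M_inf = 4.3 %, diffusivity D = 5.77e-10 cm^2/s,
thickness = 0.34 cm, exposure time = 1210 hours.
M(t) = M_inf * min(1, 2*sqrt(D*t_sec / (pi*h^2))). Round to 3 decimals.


Convert time: 1210 h = 4356000 s
ratio = min(1, 2*sqrt(5.77e-10*4356000/(pi*0.34^2)))
= 0.166383
M(t) = 4.3 * 0.166383 = 0.715%

0.715


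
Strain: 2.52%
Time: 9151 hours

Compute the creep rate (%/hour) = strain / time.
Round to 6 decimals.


Creep rate = 2.52 / 9151
= 0.000275 %/h

0.000275


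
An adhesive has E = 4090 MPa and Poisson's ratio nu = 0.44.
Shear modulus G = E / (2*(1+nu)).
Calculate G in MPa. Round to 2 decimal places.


G = 4090 / (2*(1+0.44))
= 4090 / 2.88
= 1420.14 MPa

1420.14


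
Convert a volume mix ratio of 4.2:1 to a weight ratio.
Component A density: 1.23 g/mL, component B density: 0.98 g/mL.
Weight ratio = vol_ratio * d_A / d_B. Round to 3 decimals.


= 4.2 * 1.23 / 0.98 = 5.271

5.271


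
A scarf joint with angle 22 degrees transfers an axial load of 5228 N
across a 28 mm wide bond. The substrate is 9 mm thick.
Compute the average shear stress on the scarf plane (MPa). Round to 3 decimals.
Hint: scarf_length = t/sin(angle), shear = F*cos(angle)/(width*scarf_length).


scarf_length = 9 / sin(22 deg) = 24.0252 mm
cos(22 deg) = 0.927184
shear stress = 5228 * 0.927184 / (28 * 24.0252)
= 7.206 MPa

7.206


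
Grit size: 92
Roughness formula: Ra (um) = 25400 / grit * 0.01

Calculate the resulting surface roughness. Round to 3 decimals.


Ra = 25400 / 92 * 0.01
= 2.761 um

2.761


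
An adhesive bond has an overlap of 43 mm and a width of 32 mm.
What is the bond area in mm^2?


Bond area = overlap * width
= 43 * 32
= 1376 mm^2

1376


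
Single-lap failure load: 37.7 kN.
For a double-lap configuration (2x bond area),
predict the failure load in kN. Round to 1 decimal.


Failure load = 37.7 * 2 = 75.4 kN

75.4


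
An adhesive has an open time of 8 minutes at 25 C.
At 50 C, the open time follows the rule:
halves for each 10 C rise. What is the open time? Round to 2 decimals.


Factor = 2^((50-25)/10) = 5.6569
Open time = 8 / 5.6569 = 1.41 min

1.41


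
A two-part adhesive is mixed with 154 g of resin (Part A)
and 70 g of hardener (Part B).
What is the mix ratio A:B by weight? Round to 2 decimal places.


Mix ratio = mass_A / mass_B
= 154 / 70
= 2.20

2.20


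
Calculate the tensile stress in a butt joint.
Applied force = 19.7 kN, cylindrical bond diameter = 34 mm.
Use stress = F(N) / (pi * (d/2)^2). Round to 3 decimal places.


A = pi * 17.0^2 = 907.9203 mm^2
sigma = 19700.0 / 907.9203 = 21.698 MPa

21.698


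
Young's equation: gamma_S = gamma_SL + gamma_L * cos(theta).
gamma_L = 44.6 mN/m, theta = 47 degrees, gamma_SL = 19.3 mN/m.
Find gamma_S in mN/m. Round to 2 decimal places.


cos(47 deg) = 0.681998
gamma_S = 19.3 + 44.6 * 0.681998
= 49.72 mN/m

49.72


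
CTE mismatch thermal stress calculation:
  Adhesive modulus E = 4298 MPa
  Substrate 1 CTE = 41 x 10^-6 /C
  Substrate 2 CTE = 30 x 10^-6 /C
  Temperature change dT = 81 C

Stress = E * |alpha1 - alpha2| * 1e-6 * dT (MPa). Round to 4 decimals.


delta_alpha = |41 - 30| = 11 x 10^-6/C
Stress = 4298 * 11e-6 * 81
= 3.8295 MPa

3.8295


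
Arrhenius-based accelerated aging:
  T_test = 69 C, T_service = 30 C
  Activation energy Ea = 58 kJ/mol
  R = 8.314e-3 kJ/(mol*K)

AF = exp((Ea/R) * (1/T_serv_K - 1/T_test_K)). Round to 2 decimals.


T_test_K = 342.15, T_serv_K = 303.15
AF = exp((58/8.314e-3) * (1/303.15 - 1/342.15))
= 13.78

13.78


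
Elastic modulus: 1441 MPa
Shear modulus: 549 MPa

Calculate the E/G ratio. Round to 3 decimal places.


E / G = 1441 / 549 = 2.625

2.625


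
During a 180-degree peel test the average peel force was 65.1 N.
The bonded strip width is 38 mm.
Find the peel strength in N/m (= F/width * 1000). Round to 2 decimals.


Peel strength = F/width * 1000
= 65.1 / 38 * 1000
= 1713.16 N/m

1713.16


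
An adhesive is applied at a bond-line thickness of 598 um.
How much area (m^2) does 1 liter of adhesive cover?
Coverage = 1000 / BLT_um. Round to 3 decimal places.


Coverage = 1000 / 598 = 1.672 m^2

1.672


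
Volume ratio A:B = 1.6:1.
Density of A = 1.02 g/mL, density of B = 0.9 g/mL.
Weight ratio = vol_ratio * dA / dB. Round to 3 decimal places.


Wt ratio = 1.6 * 1.02 / 0.9
= 1.813

1.813


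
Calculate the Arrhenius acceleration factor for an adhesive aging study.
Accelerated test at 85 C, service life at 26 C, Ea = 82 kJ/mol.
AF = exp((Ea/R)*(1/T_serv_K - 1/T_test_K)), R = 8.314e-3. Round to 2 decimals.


T_test = 358.15 K, T_serv = 299.15 K
Ea/R = 82 / 0.008314 = 9862.88
AF = exp(9862.88 * (1/299.15 - 1/358.15))
= 228.44

228.44


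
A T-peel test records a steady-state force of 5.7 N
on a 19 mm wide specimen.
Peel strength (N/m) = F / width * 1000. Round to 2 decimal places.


Peel strength = 5.7 / 19 * 1000
= 300.00 N/m

300.00


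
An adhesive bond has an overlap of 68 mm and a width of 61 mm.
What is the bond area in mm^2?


Bond area = overlap * width
= 68 * 61
= 4148 mm^2

4148


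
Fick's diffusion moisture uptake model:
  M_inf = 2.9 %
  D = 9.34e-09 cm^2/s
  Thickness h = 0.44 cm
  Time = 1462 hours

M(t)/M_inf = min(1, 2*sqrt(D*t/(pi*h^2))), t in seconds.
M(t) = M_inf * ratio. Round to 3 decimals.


t_sec = 1462 * 3600 = 5263200
ratio = 2*sqrt(9.34e-09*5263200/(pi*0.44^2))
= min(1, 0.568592)
= 0.568592
M(t) = 2.9 * 0.568592 = 1.649 %

1.649


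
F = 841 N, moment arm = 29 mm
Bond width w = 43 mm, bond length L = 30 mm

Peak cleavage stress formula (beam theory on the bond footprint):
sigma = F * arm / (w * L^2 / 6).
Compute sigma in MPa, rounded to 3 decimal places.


sigma = (841 * 29) / (43 * 900 / 6)
= 24389 * 6 / 38700
= 146334 / 38700
= 3.781 MPa

3.781


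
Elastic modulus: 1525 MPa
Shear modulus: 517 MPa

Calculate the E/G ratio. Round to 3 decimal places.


E / G = 1525 / 517 = 2.950

2.950


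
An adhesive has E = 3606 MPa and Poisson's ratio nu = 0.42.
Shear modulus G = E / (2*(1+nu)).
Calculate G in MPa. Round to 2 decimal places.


G = 3606 / (2*(1+0.42))
= 3606 / 2.84
= 1269.72 MPa

1269.72


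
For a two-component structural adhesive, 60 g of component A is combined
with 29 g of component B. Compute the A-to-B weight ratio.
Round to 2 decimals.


Weight ratio A:B = 60 / 29
= 2.07

2.07


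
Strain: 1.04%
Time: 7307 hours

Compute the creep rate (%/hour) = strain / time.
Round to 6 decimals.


Creep rate = 1.04 / 7307
= 0.000142 %/h

0.000142


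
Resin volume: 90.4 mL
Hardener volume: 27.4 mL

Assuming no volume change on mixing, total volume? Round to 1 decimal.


V_total = 90.4 + 27.4 = 117.8 mL

117.8


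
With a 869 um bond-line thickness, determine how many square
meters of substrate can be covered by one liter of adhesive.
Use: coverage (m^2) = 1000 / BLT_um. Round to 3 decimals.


Coverage = 1000 / 869 = 1.151 m^2

1.151


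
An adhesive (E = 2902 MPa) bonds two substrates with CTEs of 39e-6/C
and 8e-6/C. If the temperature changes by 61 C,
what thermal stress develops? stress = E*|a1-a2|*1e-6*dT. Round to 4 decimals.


Stress = 2902 * |39 - 8| * 1e-6 * 61
= 5.4877 MPa

5.4877


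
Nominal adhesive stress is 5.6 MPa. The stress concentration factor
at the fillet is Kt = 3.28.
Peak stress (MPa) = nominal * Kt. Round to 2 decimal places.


Peak = 5.6 * 3.28 = 18.37 MPa

18.37


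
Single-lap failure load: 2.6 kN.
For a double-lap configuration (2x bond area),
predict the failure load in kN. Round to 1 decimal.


Failure load = 2.6 * 2 = 5.2 kN

5.2


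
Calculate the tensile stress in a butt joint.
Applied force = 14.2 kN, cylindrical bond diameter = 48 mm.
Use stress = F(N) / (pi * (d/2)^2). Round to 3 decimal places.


A = pi * 24.0^2 = 1809.5574 mm^2
sigma = 14200.0 / 1809.5574 = 7.847 MPa

7.847


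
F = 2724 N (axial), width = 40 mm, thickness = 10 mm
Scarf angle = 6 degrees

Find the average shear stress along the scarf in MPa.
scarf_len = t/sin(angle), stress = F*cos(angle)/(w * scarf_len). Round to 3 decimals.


scarf_len = 10/sin(6 deg) = 95.6677
cos(6 deg) = 0.994522
stress = 2724*0.994522/(40*95.6677) = 0.708 MPa

0.708


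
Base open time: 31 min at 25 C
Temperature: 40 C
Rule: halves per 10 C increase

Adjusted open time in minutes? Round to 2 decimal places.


Acceleration = 2^((40-25)/10) = 2.8284
Open time = 31 / 2.8284 = 10.96 min

10.96


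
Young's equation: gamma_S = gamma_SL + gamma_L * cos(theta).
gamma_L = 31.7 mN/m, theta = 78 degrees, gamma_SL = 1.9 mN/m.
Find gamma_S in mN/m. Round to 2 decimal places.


cos(78 deg) = 0.207912
gamma_S = 1.9 + 31.7 * 0.207912
= 8.49 mN/m

8.49


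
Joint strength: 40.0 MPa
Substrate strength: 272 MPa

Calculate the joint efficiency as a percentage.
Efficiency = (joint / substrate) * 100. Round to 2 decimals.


Efficiency = (40.0 / 272) * 100 = 14.71%

14.71


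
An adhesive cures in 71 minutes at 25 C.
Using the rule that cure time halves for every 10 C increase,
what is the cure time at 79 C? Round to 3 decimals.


Factor = 2^((79 - 25) / 10) = 42.2243
Cure time = 71 / 42.2243
= 1.681 minutes

1.681


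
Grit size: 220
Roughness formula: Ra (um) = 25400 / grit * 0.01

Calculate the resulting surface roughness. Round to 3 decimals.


Ra = 25400 / 220 * 0.01
= 1.155 um

1.155


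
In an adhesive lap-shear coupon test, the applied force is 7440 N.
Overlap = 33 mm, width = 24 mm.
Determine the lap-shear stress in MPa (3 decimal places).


stress = F / (overlap * width)
= 7440 / (33 * 24)
= 9.394 MPa

9.394


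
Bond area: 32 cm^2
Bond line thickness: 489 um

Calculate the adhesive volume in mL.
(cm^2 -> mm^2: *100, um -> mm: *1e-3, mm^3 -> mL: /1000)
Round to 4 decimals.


V = 32*100 * 489*1e-3 / 1000
= 1.5648 mL

1.5648


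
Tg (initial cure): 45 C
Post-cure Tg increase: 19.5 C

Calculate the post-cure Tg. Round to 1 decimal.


Post-cure Tg = 45 + 19.5 = 64.5 C

64.5


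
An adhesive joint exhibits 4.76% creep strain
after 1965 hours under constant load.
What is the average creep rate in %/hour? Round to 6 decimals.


Creep rate = strain / time
= 4.76 / 1965
= 0.002422 %/h

0.002422


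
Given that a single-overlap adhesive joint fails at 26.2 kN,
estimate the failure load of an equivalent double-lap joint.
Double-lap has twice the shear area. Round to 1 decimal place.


Double-lap factor = 2
Expected load = 26.2 * 2 = 52.4 kN

52.4


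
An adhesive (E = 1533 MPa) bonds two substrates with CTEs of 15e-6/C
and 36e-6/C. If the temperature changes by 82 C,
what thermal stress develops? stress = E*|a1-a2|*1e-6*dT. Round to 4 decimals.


Stress = 1533 * |15 - 36| * 1e-6 * 82
= 2.6398 MPa

2.6398


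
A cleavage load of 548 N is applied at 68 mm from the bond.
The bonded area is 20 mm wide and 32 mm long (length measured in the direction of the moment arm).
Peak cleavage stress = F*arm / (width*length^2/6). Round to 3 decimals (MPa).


Moment = 548 * 68 = 37264 N*mm
Section modulus = 20 * 1024 / 6 = 20480 / 6 mm^3
Stress = 37264 / (20480 / 6) = 223584 / 20480
= 10.917 MPa

10.917


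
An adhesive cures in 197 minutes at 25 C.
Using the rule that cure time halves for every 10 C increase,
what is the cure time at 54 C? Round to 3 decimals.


Factor = 2^((54 - 25) / 10) = 7.4643
Cure time = 197 / 7.4643
= 26.392 minutes

26.392


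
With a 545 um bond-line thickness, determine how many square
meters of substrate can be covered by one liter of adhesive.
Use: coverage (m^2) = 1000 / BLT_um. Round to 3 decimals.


Coverage = 1000 / 545 = 1.835 m^2

1.835


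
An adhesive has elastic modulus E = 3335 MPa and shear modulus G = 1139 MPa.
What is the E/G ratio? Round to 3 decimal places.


E/G = 3335 / 1139 = 2.928

2.928


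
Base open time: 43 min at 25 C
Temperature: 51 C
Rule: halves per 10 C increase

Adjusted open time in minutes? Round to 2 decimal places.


Acceleration = 2^((51-25)/10) = 6.0629
Open time = 43 / 6.0629 = 7.09 min

7.09


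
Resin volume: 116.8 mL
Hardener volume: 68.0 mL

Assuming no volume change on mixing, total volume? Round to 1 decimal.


V_total = 116.8 + 68.0 = 184.8 mL

184.8


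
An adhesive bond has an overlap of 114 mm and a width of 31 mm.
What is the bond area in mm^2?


Bond area = overlap * width
= 114 * 31
= 3534 mm^2

3534


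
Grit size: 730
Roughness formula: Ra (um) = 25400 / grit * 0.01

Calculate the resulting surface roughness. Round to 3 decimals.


Ra = 25400 / 730 * 0.01
= 0.348 um

0.348


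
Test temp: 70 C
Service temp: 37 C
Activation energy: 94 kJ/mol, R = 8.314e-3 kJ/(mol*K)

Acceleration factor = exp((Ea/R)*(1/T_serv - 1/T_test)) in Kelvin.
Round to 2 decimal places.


AF = exp((94/0.008314)*(1/310.15 - 1/343.15))
= 33.31

33.31


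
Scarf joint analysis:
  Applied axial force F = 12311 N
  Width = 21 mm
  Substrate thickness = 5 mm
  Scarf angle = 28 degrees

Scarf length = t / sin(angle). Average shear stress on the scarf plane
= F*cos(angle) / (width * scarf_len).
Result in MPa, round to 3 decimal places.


Scarf length = 5 / sin(28 deg) = 10.6503 mm
cos(28 deg) = 0.882948
Shear = 12311 * 0.882948 / (21 * 10.6503)
= 48.601 MPa

48.601


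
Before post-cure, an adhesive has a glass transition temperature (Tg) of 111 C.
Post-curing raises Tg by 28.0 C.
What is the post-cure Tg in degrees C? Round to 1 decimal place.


Tg_post = Tg_base + delta_Tg
= 111 + 28.0
= 139.0 C

139.0


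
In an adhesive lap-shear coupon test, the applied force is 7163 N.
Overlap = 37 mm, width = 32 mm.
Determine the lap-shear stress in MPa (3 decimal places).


stress = F / (overlap * width)
= 7163 / (37 * 32)
= 6.050 MPa

6.050


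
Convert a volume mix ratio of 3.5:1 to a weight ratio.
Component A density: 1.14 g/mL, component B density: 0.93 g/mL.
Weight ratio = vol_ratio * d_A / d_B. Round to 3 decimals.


= 3.5 * 1.14 / 0.93 = 4.290

4.290


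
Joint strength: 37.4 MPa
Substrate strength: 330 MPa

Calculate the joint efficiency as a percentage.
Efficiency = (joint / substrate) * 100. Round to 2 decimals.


Efficiency = (37.4 / 330) * 100 = 11.33%

11.33


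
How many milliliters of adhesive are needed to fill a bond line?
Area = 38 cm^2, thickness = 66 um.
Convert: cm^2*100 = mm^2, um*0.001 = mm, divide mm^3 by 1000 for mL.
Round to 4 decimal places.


= (38 * 100) * (66 * 0.001) / 1000
= 0.2508 mL

0.2508


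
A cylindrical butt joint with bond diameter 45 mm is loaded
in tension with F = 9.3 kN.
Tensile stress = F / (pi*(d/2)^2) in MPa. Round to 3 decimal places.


Area = pi * (45/2)^2 = 1590.4313 mm^2
Stress = 9.3*1000 / 1590.4313
= 5.847 MPa

5.847


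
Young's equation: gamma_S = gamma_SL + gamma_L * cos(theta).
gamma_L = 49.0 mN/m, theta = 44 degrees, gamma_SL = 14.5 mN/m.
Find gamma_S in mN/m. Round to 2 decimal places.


cos(44 deg) = 0.719340
gamma_S = 14.5 + 49.0 * 0.719340
= 49.75 mN/m

49.75


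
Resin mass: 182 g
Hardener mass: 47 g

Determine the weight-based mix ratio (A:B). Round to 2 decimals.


Ratio = 182 / 47 = 3.87

3.87


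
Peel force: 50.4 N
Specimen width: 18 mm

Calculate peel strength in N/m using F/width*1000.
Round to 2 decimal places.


Peel strength = 50.4 / 18 * 1000 = 2800.00 N/m

2800.00


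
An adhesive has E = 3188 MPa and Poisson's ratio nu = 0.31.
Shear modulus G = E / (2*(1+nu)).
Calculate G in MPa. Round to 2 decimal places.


G = 3188 / (2*(1+0.31))
= 3188 / 2.62
= 1216.79 MPa

1216.79


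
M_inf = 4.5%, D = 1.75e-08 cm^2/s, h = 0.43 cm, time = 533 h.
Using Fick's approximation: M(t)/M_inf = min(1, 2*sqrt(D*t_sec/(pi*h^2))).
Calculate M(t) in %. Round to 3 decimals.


t = 1918800 s
ratio = min(1, 2*sqrt(1.75e-08*1918800/(pi*0.1849)))
= 0.480862
M(t) = 4.5 * 0.480862 = 2.164%

2.164


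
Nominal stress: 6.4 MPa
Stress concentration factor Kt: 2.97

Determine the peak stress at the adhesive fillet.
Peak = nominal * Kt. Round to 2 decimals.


Peak stress = 6.4 * 2.97
= 19.01 MPa

19.01


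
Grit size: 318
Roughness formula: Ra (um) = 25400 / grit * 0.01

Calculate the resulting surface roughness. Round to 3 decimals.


Ra = 25400 / 318 * 0.01
= 0.799 um

0.799


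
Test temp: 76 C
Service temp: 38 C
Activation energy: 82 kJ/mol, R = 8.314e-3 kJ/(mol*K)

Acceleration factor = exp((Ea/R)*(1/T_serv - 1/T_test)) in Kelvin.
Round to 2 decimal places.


AF = exp((82/0.008314)*(1/311.15 - 1/349.15))
= 31.50

31.50


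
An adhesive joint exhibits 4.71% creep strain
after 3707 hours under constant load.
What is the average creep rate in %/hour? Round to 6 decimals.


Creep rate = strain / time
= 4.71 / 3707
= 0.001271 %/h

0.001271


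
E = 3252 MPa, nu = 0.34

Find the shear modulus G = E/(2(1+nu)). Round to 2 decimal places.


G = 3252 / (2 * 1.34)
= 1213.43 MPa

1213.43


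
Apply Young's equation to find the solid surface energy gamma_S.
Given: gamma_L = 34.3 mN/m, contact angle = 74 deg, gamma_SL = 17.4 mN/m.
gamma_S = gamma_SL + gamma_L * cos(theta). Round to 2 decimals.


theta_rad = 74 * pi/180 = 1.291544
gamma_S = 17.4 + 34.3 * cos(1.291544)
= 26.85 mN/m

26.85


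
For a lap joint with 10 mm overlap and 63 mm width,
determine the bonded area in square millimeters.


Area = 10 * 63 = 630 mm^2

630


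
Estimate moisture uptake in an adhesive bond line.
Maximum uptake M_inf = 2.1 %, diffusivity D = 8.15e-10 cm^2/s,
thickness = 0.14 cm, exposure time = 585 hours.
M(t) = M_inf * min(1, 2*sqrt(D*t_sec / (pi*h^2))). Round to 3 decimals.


Convert time: 585 h = 2106000 s
ratio = min(1, 2*sqrt(8.15e-10*2106000/(pi*0.14^2)))
= 0.333914
M(t) = 2.1 * 0.333914 = 0.701%

0.701


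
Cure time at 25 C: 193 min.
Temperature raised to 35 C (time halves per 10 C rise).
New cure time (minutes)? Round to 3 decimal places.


Acceleration factor = 2^(10/10) = 2.0000
New time = 193 / 2.0000 = 96.500 min

96.500


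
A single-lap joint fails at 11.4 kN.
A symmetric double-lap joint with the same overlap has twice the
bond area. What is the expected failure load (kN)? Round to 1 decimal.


Double-lap load = 2 * 11.4 = 22.8 kN

22.8


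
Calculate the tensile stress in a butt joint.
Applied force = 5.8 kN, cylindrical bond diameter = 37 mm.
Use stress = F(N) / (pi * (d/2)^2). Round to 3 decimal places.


A = pi * 18.5^2 = 1075.2101 mm^2
sigma = 5800.0 / 1075.2101 = 5.394 MPa

5.394


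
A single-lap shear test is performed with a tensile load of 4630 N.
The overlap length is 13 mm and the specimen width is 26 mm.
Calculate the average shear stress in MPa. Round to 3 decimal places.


Shear stress = F / (overlap * width)
= 4630 / (13 * 26)
= 4630 / 338
= 13.698 MPa

13.698


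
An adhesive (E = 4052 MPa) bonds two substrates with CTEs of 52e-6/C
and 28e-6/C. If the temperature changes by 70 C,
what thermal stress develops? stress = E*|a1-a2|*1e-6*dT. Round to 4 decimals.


Stress = 4052 * |52 - 28| * 1e-6 * 70
= 6.8074 MPa

6.8074


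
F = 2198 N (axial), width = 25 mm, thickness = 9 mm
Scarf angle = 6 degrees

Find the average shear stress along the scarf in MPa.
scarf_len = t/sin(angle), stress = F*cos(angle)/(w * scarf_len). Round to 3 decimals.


scarf_len = 9/sin(6 deg) = 86.1010
cos(6 deg) = 0.994522
stress = 2198*0.994522/(25*86.1010) = 1.016 MPa

1.016


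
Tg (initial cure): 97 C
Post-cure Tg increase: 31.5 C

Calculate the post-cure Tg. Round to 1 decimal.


Post-cure Tg = 97 + 31.5 = 128.5 C

128.5


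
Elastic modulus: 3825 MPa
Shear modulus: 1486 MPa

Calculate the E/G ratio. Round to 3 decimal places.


E / G = 3825 / 1486 = 2.574

2.574


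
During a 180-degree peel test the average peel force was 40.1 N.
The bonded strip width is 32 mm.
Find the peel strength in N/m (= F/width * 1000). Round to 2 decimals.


Peel strength = F/width * 1000
= 40.1 / 32 * 1000
= 1253.13 N/m

1253.13


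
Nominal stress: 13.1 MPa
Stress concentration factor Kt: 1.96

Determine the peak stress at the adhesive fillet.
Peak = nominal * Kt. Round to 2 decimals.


Peak stress = 13.1 * 1.96
= 25.68 MPa

25.68


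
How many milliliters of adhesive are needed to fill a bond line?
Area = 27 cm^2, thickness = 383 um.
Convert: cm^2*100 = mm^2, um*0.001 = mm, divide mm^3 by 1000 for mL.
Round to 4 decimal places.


= (27 * 100) * (383 * 0.001) / 1000
= 1.0341 mL

1.0341


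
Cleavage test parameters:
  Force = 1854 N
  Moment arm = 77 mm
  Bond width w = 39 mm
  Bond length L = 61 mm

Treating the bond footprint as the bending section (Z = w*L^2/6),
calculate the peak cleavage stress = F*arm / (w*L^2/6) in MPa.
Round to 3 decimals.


M = 1854 * 77 = 142758 N*mm
Z = 39 * 61^2 / 6 = 145119 / 6 mm^3
sigma = M / Z = 6 * 142758 / 145119 = 856548 / 145119
= 5.902 MPa

5.902


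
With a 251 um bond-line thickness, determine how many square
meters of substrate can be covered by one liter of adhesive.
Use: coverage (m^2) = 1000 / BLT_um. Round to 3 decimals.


Coverage = 1000 / 251 = 3.984 m^2

3.984


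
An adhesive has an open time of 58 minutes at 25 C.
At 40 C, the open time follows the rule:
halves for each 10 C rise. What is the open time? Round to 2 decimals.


Factor = 2^((40-25)/10) = 2.8284
Open time = 58 / 2.8284 = 20.51 min

20.51


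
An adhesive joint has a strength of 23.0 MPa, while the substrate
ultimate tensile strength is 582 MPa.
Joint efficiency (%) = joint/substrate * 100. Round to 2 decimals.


Efficiency = 23.0 / 582 * 100
= 3.95%

3.95


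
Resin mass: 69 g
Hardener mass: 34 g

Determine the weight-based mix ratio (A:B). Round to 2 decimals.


Ratio = 69 / 34 = 2.03

2.03


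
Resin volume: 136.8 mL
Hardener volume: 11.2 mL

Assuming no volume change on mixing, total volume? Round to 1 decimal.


V_total = 136.8 + 11.2 = 148.0 mL

148.0


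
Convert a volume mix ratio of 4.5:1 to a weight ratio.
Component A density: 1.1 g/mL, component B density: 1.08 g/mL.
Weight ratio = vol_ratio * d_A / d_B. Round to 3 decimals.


= 4.5 * 1.1 / 1.08 = 4.583

4.583


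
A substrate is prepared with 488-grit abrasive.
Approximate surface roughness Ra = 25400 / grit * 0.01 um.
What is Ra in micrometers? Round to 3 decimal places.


Ra = 25400 / 488 * 0.01 = 0.520 um

0.520


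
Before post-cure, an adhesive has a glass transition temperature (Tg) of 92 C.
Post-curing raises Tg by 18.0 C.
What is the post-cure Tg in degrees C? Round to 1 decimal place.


Tg_post = Tg_base + delta_Tg
= 92 + 18.0
= 110.0 C

110.0


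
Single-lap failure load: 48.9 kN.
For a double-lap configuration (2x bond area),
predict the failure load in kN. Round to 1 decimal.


Failure load = 48.9 * 2 = 97.8 kN

97.8


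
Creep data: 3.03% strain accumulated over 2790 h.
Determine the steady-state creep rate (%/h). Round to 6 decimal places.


Rate = 3.03 / 2790 = 0.001086 %/h

0.001086


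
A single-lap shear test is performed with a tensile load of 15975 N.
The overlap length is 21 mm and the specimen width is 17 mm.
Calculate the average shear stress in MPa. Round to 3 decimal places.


Shear stress = F / (overlap * width)
= 15975 / (21 * 17)
= 15975 / 357
= 44.748 MPa

44.748


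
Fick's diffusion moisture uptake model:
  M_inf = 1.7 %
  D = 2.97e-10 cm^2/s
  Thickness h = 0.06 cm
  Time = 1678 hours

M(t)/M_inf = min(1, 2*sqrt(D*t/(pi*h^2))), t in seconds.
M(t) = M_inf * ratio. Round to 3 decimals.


t_sec = 1678 * 3600 = 6040800
ratio = 2*sqrt(2.97e-10*6040800/(pi*0.06^2))
= min(1, 0.796580)
= 0.796580
M(t) = 1.7 * 0.796580 = 1.354 %

1.354


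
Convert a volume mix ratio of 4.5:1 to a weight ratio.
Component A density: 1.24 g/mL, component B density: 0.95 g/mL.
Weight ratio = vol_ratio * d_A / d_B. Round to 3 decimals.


= 4.5 * 1.24 / 0.95 = 5.874

5.874


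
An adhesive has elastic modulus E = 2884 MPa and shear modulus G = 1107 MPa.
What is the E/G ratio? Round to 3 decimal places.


E/G = 2884 / 1107 = 2.605

2.605


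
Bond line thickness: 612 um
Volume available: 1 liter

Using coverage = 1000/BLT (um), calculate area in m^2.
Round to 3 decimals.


1 L = 1e6 mm^3, thickness = 612 um = 0.612 mm
Area = 1e6 / 0.612 mm^2 = (1e6 / 0.612) / 1e6 m^2 = 1000 / 612 m^2
= 1.634 m^2

1.634


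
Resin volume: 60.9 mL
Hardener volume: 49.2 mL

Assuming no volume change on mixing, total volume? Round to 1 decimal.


V_total = 60.9 + 49.2 = 110.1 mL

110.1


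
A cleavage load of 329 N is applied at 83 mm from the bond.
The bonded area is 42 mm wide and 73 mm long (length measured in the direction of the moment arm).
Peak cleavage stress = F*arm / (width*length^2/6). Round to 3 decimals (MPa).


Moment = 329 * 83 = 27307 N*mm
Section modulus = 42 * 5329 / 6 = 223818 / 6 mm^3
Stress = 27307 / (223818 / 6) = 163842 / 223818
= 0.732 MPa

0.732


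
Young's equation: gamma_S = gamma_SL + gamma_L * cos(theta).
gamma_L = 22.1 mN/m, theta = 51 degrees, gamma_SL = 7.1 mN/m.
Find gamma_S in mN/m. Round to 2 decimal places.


cos(51 deg) = 0.629320
gamma_S = 7.1 + 22.1 * 0.629320
= 21.01 mN/m

21.01


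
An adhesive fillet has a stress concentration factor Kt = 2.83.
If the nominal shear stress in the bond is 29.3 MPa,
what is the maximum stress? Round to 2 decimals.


Max stress = 29.3 * 2.83 = 82.92 MPa

82.92


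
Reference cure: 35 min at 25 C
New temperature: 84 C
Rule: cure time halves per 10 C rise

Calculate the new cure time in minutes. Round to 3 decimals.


factor = 2^((84-25)/10) = 59.7141
t_new = 35 / 59.7141 = 0.586 min

0.586


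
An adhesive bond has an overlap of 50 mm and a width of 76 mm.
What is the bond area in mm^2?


Bond area = overlap * width
= 50 * 76
= 3800 mm^2

3800


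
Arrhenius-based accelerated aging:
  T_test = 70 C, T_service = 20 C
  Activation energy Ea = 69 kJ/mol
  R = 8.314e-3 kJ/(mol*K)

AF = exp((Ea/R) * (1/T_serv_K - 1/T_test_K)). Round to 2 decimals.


T_test_K = 343.15, T_serv_K = 293.15
AF = exp((69/8.314e-3) * (1/293.15 - 1/343.15))
= 61.87

61.87


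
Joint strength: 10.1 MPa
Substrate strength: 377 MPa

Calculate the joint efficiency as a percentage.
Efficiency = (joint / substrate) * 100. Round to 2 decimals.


Efficiency = (10.1 / 377) * 100 = 2.68%

2.68


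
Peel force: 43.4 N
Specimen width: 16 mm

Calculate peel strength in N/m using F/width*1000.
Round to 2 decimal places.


Peel strength = 43.4 / 16 * 1000 = 2712.50 N/m

2712.50


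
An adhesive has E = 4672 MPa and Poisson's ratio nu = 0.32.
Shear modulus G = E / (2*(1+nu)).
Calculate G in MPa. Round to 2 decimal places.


G = 4672 / (2*(1+0.32))
= 4672 / 2.64
= 1769.70 MPa

1769.70


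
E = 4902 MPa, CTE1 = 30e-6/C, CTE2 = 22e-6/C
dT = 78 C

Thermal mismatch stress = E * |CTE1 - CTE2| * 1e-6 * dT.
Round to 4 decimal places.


= 4902 * 8e-6 * 78
= 3.0588 MPa

3.0588


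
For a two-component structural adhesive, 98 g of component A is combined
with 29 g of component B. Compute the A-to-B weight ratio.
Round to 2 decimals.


Weight ratio A:B = 98 / 29
= 3.38

3.38


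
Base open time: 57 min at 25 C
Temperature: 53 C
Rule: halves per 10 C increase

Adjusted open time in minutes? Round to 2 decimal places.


Acceleration = 2^((53-25)/10) = 6.9644
Open time = 57 / 6.9644 = 8.18 min

8.18


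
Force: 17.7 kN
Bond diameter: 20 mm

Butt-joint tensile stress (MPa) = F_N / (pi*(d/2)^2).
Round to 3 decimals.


F_N = 17.7 * 1000 = 17700.0 N
A = pi*(10.0)^2 = 314.1593 mm^2
stress = 17700.0 / 314.1593 = 56.341 MPa

56.341


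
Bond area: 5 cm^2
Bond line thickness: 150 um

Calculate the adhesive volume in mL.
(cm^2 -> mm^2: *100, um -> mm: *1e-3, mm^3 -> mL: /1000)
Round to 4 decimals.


V = 5*100 * 150*1e-3 / 1000
= 0.0750 mL

0.0750


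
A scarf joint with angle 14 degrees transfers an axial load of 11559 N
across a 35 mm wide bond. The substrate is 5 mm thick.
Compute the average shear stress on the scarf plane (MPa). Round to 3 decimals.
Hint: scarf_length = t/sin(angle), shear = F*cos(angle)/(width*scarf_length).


scarf_length = 5 / sin(14 deg) = 20.6678 mm
cos(14 deg) = 0.970296
shear stress = 11559 * 0.970296 / (35 * 20.6678)
= 15.505 MPa

15.505


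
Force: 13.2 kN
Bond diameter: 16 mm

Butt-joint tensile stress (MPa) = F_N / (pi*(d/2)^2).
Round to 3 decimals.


F_N = 13.2 * 1000 = 13200.0 N
A = pi*(8.0)^2 = 201.0619 mm^2
stress = 13200.0 / 201.0619 = 65.651 MPa

65.651


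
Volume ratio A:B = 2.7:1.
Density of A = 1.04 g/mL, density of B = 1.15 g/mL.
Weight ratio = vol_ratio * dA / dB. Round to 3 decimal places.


Wt ratio = 2.7 * 1.04 / 1.15
= 2.442

2.442


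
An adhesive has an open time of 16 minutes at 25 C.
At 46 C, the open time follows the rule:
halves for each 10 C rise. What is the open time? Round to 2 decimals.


Factor = 2^((46-25)/10) = 4.2871
Open time = 16 / 4.2871 = 3.73 min

3.73


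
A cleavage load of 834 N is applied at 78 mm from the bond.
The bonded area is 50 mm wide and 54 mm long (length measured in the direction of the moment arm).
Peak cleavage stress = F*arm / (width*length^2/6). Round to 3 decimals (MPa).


Moment = 834 * 78 = 65052 N*mm
Section modulus = 50 * 2916 / 6 = 145800 / 6 mm^3
Stress = 65052 / (145800 / 6) = 390312 / 145800
= 2.677 MPa

2.677


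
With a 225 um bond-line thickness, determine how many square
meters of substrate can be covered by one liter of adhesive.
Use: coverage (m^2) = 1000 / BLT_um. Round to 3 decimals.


Coverage = 1000 / 225 = 4.444 m^2

4.444


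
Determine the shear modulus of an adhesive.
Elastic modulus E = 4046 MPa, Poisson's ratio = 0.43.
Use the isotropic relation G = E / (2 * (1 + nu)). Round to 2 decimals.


G = 4046 / (2*(1+0.43)) = 4046 / 2.86
= 1414.69 MPa

1414.69


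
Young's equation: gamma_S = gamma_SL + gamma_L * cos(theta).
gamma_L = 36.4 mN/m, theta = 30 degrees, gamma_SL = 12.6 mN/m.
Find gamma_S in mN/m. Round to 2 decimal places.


cos(30 deg) = 0.866025
gamma_S = 12.6 + 36.4 * 0.866025
= 44.12 mN/m

44.12


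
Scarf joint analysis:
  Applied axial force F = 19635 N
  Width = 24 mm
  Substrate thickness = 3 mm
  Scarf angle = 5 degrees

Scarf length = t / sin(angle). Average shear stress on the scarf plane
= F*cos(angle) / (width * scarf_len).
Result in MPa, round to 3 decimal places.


Scarf length = 3 / sin(5 deg) = 34.4211 mm
cos(5 deg) = 0.996195
Shear = 19635 * 0.996195 / (24 * 34.4211)
= 23.678 MPa

23.678


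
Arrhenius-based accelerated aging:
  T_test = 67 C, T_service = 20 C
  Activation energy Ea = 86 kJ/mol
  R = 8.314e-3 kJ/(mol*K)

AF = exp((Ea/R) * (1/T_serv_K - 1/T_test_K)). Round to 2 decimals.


T_test_K = 340.15, T_serv_K = 293.15
AF = exp((86/8.314e-3) * (1/293.15 - 1/340.15))
= 131.05

131.05


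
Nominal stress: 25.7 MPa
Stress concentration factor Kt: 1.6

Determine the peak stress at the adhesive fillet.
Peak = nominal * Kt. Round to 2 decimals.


Peak stress = 25.7 * 1.6
= 41.12 MPa

41.12


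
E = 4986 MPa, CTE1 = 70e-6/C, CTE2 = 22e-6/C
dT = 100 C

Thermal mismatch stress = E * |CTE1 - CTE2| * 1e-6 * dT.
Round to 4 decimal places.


= 4986 * 48e-6 * 100
= 23.9328 MPa

23.9328


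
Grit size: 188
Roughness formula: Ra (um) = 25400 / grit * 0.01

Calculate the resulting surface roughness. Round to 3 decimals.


Ra = 25400 / 188 * 0.01
= 1.351 um

1.351


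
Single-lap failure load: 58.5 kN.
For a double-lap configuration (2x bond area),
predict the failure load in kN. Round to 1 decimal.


Failure load = 58.5 * 2 = 117.0 kN

117.0


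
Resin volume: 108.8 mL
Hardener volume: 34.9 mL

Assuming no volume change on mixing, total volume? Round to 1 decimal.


V_total = 108.8 + 34.9 = 143.7 mL

143.7


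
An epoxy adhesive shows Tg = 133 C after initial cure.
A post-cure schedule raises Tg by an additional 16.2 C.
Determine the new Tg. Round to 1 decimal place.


New Tg = 133 + 16.2
= 149.2 C

149.2


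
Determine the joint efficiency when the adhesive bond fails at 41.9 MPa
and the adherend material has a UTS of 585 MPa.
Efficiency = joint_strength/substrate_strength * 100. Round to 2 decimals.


Joint efficiency = 41.9 / 585 * 100
= 7.16%

7.16


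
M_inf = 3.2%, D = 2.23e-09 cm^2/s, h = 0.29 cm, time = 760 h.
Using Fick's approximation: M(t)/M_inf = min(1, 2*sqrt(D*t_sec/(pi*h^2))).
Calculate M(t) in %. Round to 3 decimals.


t = 2736000 s
ratio = min(1, 2*sqrt(2.23e-09*2736000/(pi*0.0841)))
= 0.303926
M(t) = 3.2 * 0.303926 = 0.973%

0.973


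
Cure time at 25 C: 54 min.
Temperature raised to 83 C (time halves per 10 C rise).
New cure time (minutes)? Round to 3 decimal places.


Acceleration factor = 2^(58/10) = 55.7152
New time = 54 / 55.7152 = 0.969 min

0.969
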